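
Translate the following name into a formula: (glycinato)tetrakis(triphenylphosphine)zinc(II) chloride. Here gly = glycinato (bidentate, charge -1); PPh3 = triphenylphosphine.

[Zn(gly)(PPh3)4]Cl

Ligands: 1 glycinato (gly, -1), 4 triphenylphosphine (PPh3, neutral). Ligand charge sum = -1.
Charge balance with chloride (-1) requires 1 complex ion per 1 chloride.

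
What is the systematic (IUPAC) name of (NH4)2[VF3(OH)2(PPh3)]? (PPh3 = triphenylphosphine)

The 2 ammonium counter-ions carry a total charge of +2, so each complex ion is 2−.
Ligand charges: 3×fluoro (-1 each), 2×hydroxo (-1 each), 1×triphenylphosphine (neutral); total -5. So V + (-5) = 2−, giving V = +3.
The complex ion is anionic, so vanadium takes the -ate form vanadate(III).

ammonium trifluorodihydroxo(triphenylphosphine)vanadate(III)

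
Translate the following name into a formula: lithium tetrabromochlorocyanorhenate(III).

Li3[ReBr4Cl(CN)]

Ligands: 1 cyano (CN, -1), 4 bromo (Br, -1), 1 chloro (Cl, -1). Ligand charge sum = -6.
Charge balance with lithium (+1) requires 1 complex ion per 3 lithium.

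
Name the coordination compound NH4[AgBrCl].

ammonium bromochloroargentate(I)

The 1 ammonium counter-ion carries a total charge of +1, so each complex ion is 1−.
Ligand charges: 1×chloro (-1 each), 1×bromo (-1 each); total -2. So Ag + (-2) = 1−, giving Ag = +1.
The complex ion is anionic, so silver takes the -ate form argentate(I).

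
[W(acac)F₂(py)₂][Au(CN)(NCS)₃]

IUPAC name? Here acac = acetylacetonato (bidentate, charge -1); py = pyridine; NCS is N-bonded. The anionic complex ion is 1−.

The complex anion is given as 1−; its ligand charges sum to -4, so Au = +3.
A 1:1 salt means the cation carries the equal and opposite charge, 1+.
Cation: ligand charges sum to -3; for the ion to be 1+, W = +4.

(acetylacetonato)difluorobis(pyridine)tungsten(IV) cyanotriisothiocyanatoaurate(III)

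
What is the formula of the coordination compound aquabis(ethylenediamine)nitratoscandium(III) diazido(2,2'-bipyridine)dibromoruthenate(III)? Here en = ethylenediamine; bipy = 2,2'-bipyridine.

[Sc(en)2(H2O)(NO3)][Ru(bipy)Br2(N3)2]2

Cation [Sc…]: ligand charges -1, Sc(III) ⇒ ion charge 2+.
Anion [Ru…]: ligand charges -4, Ru(III) ⇒ ion charge 1−.
One 2+ cation requires 2 of the 1− anion.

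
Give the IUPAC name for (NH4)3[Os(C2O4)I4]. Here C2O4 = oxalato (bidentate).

The 3 ammonium counter-ions carry a total charge of +3, so each complex ion is 3−.
Ligand charges: 1×oxalato (-2 each), 4×iodo (-1 each); total -6. So Os + (-6) = 3−, giving Os = +3.
The complex ion is anionic, so osmium takes the -ate form osmate(III).

ammonium tetraiodooxalatoosmate(III)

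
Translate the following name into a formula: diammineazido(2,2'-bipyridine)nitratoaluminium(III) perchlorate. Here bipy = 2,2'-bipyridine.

Ligands: 1 nitrato (NO3, -1), 1 2,2'-bipyridine (bipy, neutral), 2 ammine (NH3, neutral), 1 azido (N3, -1). Ligand charge sum = -2.
With Al in oxidation state +3, the complex ion is [Al...]^1+.
Charge balance with perchlorate (-1) requires 1 complex ion per 1 perchlorate.

[Al(bipy)(N3)(NH3)2(NO3)]ClO4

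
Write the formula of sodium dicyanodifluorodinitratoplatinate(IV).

Ligands: 2 fluoro (F, -1), 2 nitrato (NO3, -1), 2 cyano (CN, -1). Ligand charge sum = -6.
With Pt in oxidation state +4, the complex ion is [Pt...]^2−.
Charge balance with sodium (+1) requires 1 complex ion per 2 sodium.

Na2[Pt(CN)2F2(NO3)2]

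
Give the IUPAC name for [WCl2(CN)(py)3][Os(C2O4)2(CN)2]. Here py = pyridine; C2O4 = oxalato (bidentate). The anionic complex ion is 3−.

dichlorocyanotris(pyridine)tungsten(VI) dicyanodioxalatoosmate(III)

The complex anion is given as 3−; its ligand charges sum to -6, so Os = +3.
A 1:1 salt means the cation carries the equal and opposite charge, 3+.
Cation: ligand charges sum to -3; for the ion to be 3+, W = +6.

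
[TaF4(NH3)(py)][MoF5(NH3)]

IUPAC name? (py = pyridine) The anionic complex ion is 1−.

Both ions are complex: the cation is named first with the plain metal name, the anion second with the -ate form; each ion's ligands are alphabetised independently.
The complex anion is given as 1−; its ligand charges sum to -5, so Mo = +4.
A 1:1 salt means the cation carries the equal and opposite charge, 1+.
Cation: ligand charges sum to -4; for the ion to be 1+, Ta = +5.

amminetetrafluoro(pyridine)tantalum(V) amminepentafluoromolybdate(IV)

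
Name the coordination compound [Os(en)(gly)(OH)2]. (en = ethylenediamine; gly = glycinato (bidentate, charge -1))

There is no counter-ion, so the complex is neutral overall.
Ligand charges: 1×ethylenediamine (neutral), 1×glycinato (-1 each), 2×hydroxo (-1 each); total -3. So Os + (-3) = 0, giving Os = +3.
Ligands are named alphabetically: ethylenediamine before glycinato before hydroxo.

(ethylenediamine)(glycinato)dihydroxoosmium(III)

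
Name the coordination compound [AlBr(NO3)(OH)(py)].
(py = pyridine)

There is no counter-ion, so the complex is neutral overall.
Ligand charges: 1×bromo (-1 each), 1×hydroxo (-1 each), 1×nitrato (-1 each), 1×pyridine (neutral); total -3. So Al + (-3) = 0, giving Al = +3.
Ligands are named alphabetically: bromo before hydroxo before nitrato before pyridine.

bromohydroxonitrato(pyridine)aluminium(III)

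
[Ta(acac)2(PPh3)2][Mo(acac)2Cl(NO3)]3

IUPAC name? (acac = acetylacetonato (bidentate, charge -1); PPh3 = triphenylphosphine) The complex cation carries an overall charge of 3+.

Both ions are complex: the cation is named first with the plain metal name, the anion second with the -ate form; each ion's ligands are alphabetised independently.
The complex cation is given as 3+; its ligand charges sum to -2, so Ta = +5.
With 3 anions per cation, each anion must be 3/3 = 1−.
Anion: ligand charges sum to -4; for the ion to be 1−, Mo = +3.

bis(acetylacetonato)bis(triphenylphosphine)tantalum(V) bis(acetylacetonato)chloronitratomolybdate(III)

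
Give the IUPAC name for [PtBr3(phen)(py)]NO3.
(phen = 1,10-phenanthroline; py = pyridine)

The 1 nitrate counter-ion carries a total charge of -1, so each complex ion is 1+.
Ligand charges: 1×1,10-phenanthroline (neutral), 3×bromo (-1 each), 1×pyridine (neutral); total -3. So Pt + (-3) = 1+, giving Pt = +4.
Ligands are named alphabetically: bromo before phenanthroline before pyridine.

tribromo(1,10-phenanthroline)(pyridine)platinum(IV) nitrate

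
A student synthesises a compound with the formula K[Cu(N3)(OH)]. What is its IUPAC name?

potassium azidohydroxocuprate(I)

The 1 potassium counter-ion carries a total charge of +1, so each complex ion is 1−.
Ligand charges: 1×azido (-1 each), 1×hydroxo (-1 each); total -2. So Cu + (-2) = 1−, giving Cu = +1.
Ligands are named alphabetically: azido before hydroxo.
The complex ion is anionic, so copper takes the -ate form cuprate(I).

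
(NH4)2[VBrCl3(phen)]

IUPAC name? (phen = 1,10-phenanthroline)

The 2 ammonium counter-ions carry a total charge of +2, so each complex ion is 2−.
Ligand charges: 3×chloro (-1 each), 1×bromo (-1 each), 1×1,10-phenanthroline (neutral); total -4. So V + (-4) = 2−, giving V = +2.
Ligands are named alphabetically: bromo before chloro before phenanthroline.
The complex ion is anionic, so vanadium takes the -ate form vanadate(II).

ammonium bromotrichloro(1,10-phenanthroline)vanadate(II)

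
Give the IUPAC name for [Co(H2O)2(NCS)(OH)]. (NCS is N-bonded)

There is no counter-ion, so the complex is neutral overall.
Ligand charges: 2×aqua (neutral), 1×isothiocyanato (-1 each), 1×hydroxo (-1 each); total -2. So Co + (-2) = 0, giving Co = +2.
Ligands are named alphabetically: aqua before hydroxo before isothiocyanato.

diaquahydroxoisothiocyanatocobalt(II)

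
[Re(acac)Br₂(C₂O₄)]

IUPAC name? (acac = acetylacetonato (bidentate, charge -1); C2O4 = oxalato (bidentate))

(acetylacetonato)dibromooxalatorhenium(V)

There is no counter-ion, so the complex is neutral overall.
Ligand charges: 1×acetylacetonato (-1 each), 1×oxalato (-2 each), 2×bromo (-1 each); total -5. So Re + (-5) = 0, giving Re = +5.
Ligands are named alphabetically: acetylacetonato before bromo before oxalato.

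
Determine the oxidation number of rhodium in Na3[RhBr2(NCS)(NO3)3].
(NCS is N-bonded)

+3

3 sodium outside the brackets (+1 each) → the complex ion is 3−.
Ligand charges: 2×Br = -2; 3×NO3 = -3; 1×NCS = -1; sum -6.
Rh + (-6) = 3− ⇒ Rh is +3.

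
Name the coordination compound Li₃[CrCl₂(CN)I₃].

The 3 lithium counter-ions carry a total charge of +3, so each complex ion is 3−.
Ligand charges: 2×chloro (-1 each), 1×cyano (-1 each), 3×iodo (-1 each); total -6. So Cr + (-6) = 3−, giving Cr = +3.
Ligands are named alphabetically: chloro before cyano before iodo.
The complex ion is anionic, so chromium takes the -ate form chromate(III).

lithium dichlorocyanotriiodochromate(III)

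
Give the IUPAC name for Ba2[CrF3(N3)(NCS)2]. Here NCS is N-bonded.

barium azidotrifluorodiisothiocyanatochromate(II)

The 2 barium counter-ions carry a total charge of +4, so each complex ion is 4−.
Ligand charges: 1×azido (-1 each), 3×fluoro (-1 each), 2×isothiocyanato (-1 each); total -6. So Cr + (-6) = 4−, giving Cr = +2.
Ligands are named alphabetically: azido before fluoro before isothiocyanato.
The complex ion is anionic, so chromium takes the -ate form chromate(II).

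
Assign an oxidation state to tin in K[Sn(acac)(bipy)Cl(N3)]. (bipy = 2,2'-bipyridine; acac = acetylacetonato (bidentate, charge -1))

1 potassium outside the brackets (+1 each) → the complex ion is 1−.
Ligand charges: 1×Cl = -1; 1×bipy neutral; 1×N3 = -1; 1×acac = -1; sum -3.
Sn + (-3) = 1− ⇒ Sn is +2.

+2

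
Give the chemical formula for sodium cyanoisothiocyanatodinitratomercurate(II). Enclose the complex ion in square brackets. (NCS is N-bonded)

Ligands: 2 nitrato (NO3, -1), 1 isothiocyanato (NCS, -1), 1 cyano (CN, -1). Ligand charge sum = -4.
With Hg in oxidation state +2, the complex ion is [Hg...]^2−.
Charge balance with sodium (+1) requires 1 complex ion per 2 sodium.

Na2[Hg(CN)(NCS)(NO3)2]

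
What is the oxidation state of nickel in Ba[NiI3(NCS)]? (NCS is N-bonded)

1 barium outside the brackets (+2 each) → the complex ion is 2−.
Ligand charges: 1×NCS = -1; 3×I = -3; sum -4.
Ni + (-4) = 2− ⇒ Ni is +2.

+2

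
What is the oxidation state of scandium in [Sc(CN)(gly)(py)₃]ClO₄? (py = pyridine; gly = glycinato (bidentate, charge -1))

+3

1 perchlorate outside the brackets (-1 each) → the complex ion is 1+.
Ligand charges: 1×CN = -1; 3×py neutral; 1×gly = -1; sum -2.
Sc + (-2) = 1+ ⇒ Sc is +3.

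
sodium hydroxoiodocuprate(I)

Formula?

Na[CuI(OH)]

Ligands: 1 iodo (I, -1), 1 hydroxo (OH, -1). Ligand charge sum = -2.
With Cu in oxidation state +1, the complex ion is [Cu...]^1−.
Charge balance with sodium (+1) requires 1 complex ion per 1 sodium.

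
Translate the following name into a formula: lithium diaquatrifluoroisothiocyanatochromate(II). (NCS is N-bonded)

Ligands: 2 aqua (H2O, neutral), 3 fluoro (F, -1), 1 isothiocyanato (NCS, -1). Ligand charge sum = -4.
Charge balance with lithium (+1) requires 1 complex ion per 2 lithium.

Li2[CrF3(H2O)2(NCS)]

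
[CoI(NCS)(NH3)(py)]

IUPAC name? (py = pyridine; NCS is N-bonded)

ammineiodoisothiocyanato(pyridine)cobalt(II)

There is no counter-ion, so the complex is neutral overall.
Ligand charges: 1×iodo (-1 each), 1×ammine (neutral), 1×pyridine (neutral), 1×isothiocyanato (-1 each); total -2. So Co + (-2) = 0, giving Co = +2.
Ligands are named alphabetically: ammine before iodo before isothiocyanato before pyridine.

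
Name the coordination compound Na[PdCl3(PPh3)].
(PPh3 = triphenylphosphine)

The 1 sodium counter-ion carries a total charge of +1, so each complex ion is 1−.
Ligand charges: 1×triphenylphosphine (neutral), 3×chloro (-1 each); total -3. So Pd + (-3) = 1−, giving Pd = +2.
Ligands are named alphabetically: chloro before triphenylphosphine.
The complex ion is anionic, so palladium takes the -ate form palladate(II).

sodium trichloro(triphenylphosphine)palladate(II)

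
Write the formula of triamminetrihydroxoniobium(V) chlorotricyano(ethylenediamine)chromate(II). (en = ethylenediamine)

[Nb(NH3)3(OH)3][CrCl(CN)3(en)]

Cation [Nb…]: ligand charges -3, Nb(V) ⇒ ion charge 2+.
Anion [Cr…]: ligand charges -4, Cr(II) ⇒ ion charge 2−.
One 2+ cation balances one 2− anion.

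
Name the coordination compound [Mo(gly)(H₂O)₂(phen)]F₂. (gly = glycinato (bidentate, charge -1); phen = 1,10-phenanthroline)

The 2 fluoride counter-ions carry a total charge of -2, so each complex ion is 2+.
Ligand charges: 2×aqua (neutral), 1×glycinato (-1 each), 1×1,10-phenanthroline (neutral); total -1. So Mo + (-1) = 2+, giving Mo = +3.
Ligands are named alphabetically: aqua before glycinato before phenanthroline.

diaqua(glycinato)(1,10-phenanthroline)molybdenum(III) fluoride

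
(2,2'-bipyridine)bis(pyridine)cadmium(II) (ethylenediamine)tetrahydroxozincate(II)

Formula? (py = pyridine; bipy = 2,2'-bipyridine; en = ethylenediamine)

[Cd(bipy)(py)2][Zn(en)(OH)4]

Cation [Cd…]: ligand charges 0, Cd(II) ⇒ ion charge 2+.
Anion [Zn…]: ligand charges -4, Zn(II) ⇒ ion charge 2−.
One 2+ cation balances one 2− anion.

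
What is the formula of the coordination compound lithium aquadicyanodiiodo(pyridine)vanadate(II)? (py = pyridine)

Ligands: 2 iodo (I, -1), 1 pyridine (py, neutral), 1 aqua (H2O, neutral), 2 cyano (CN, -1). Ligand charge sum = -4.
Charge balance with lithium (+1) requires 1 complex ion per 2 lithium.

Li2[V(CN)2(H2O)I2(py)]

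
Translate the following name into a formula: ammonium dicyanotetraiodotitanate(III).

Ligands: 2 cyano (CN, -1), 4 iodo (I, -1). Ligand charge sum = -6.
With Ti in oxidation state +3, the complex ion is [Ti...]^3−.
Charge balance with ammonium (+1) requires 1 complex ion per 3 ammonium.

(NH4)3[Ti(CN)2I4]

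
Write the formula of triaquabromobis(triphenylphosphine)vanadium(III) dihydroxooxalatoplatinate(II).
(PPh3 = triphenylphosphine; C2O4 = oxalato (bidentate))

Cation [V…]: ligand charges -1, V(III) ⇒ ion charge 2+.
Anion [Pt…]: ligand charges -4, Pt(II) ⇒ ion charge 2−.
One 2+ cation balances one 2− anion.

[VBr(H2O)3(PPh3)2][Pt(C2O4)(OH)2]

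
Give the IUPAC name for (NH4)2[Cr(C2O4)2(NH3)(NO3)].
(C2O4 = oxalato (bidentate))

The 2 ammonium counter-ions carry a total charge of +2, so each complex ion is 2−.
Ligand charges: 1×ammine (neutral), 2×oxalato (-2 each), 1×nitrato (-1 each); total -5. So Cr + (-5) = 2−, giving Cr = +3.
Ligands are named alphabetically: ammine before nitrato before oxalato.
The complex ion is anionic, so chromium takes the -ate form chromate(III).

ammonium amminenitratodioxalatochromate(III)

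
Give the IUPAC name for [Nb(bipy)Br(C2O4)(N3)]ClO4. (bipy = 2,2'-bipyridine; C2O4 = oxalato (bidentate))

The 1 perchlorate counter-ion carries a total charge of -1, so each complex ion is 1+.
Ligand charges: 1×2,2'-bipyridine (neutral), 1×azido (-1 each), 1×oxalato (-2 each), 1×bromo (-1 each); total -4. So Nb + (-4) = 1+, giving Nb = +5.
Ligands are named alphabetically: azido before bipyridine before bromo before oxalato.

azido(2,2'-bipyridine)bromooxalatoniobium(V) perchlorate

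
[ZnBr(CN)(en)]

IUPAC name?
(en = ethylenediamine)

bromocyano(ethylenediamine)zinc(II)

There is no counter-ion, so the complex is neutral overall.
Ligand charges: 1×cyano (-1 each), 1×bromo (-1 each), 1×ethylenediamine (neutral); total -2. So Zn + (-2) = 0, giving Zn = +2.
Ligands are named alphabetically: bromo before cyano before ethylenediamine.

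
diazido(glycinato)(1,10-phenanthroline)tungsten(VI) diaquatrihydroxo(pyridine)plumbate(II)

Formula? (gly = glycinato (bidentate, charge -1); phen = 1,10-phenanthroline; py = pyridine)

Cation [W…]: ligand charges -3, W(VI) ⇒ ion charge 3+.
Anion [Pb…]: ligand charges -3, Pb(II) ⇒ ion charge 1−.

[W(gly)(N3)2(phen)][Pb(H2O)2(OH)3(py)]3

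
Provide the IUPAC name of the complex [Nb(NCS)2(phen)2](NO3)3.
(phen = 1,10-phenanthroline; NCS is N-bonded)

The 3 nitrate counter-ions carry a total charge of -3, so each complex ion is 3+.
Ligand charges: 2×1,10-phenanthroline (neutral), 2×isothiocyanato (-1 each); total -2. So Nb + (-2) = 3+, giving Nb = +5.
Ligands are named alphabetically: isothiocyanato before phenanthroline.

diisothiocyanatobis(1,10-phenanthroline)niobium(V) nitrate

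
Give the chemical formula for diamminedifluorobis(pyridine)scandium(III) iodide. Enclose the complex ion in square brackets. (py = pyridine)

[ScF2(NH3)2(py)2]I

Ligands: 2 fluoro (F, -1), 2 pyridine (py, neutral), 2 ammine (NH3, neutral). Ligand charge sum = -2.
Charge balance with iodide (-1) requires 1 complex ion per 1 iodide.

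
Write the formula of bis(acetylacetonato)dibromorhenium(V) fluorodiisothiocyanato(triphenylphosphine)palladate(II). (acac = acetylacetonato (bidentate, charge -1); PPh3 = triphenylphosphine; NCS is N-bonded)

[Re(acac)2Br2][PdF(NCS)2(PPh3)]

Cation [Re…]: ligand charges -4, Re(V) ⇒ ion charge 1+.
Anion [Pd…]: ligand charges -3, Pd(II) ⇒ ion charge 1−.
One 1+ cation balances one 1− anion.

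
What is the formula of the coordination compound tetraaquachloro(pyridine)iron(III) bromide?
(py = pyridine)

Ligands: 1 pyridine (py, neutral), 1 chloro (Cl, -1), 4 aqua (H2O, neutral). Ligand charge sum = -1.
Charge balance with bromide (-1) requires 1 complex ion per 2 bromide.

[FeCl(H2O)4(py)]Br2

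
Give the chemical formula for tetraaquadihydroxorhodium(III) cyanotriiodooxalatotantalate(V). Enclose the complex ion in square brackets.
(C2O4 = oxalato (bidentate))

Cation [Rh…]: ligand charges -2, Rh(III) ⇒ ion charge 1+.
Anion [Ta…]: ligand charges -6, Ta(V) ⇒ ion charge 1−.
One 1+ cation balances one 1− anion.

[Rh(H2O)4(OH)2][Ta(C2O4)(CN)I3]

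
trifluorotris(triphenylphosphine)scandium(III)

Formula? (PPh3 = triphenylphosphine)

Ligands: 3 triphenylphosphine (PPh3, neutral), 3 fluoro (F, -1). Ligand charge sum = -3.
With Sc in oxidation state +3, the complex ion is [Sc...].

[ScF3(PPh3)3]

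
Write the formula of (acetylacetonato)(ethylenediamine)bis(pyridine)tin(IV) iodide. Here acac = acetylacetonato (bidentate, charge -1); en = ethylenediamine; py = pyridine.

Ligands: 1 acetylacetonato (acac, -1), 1 ethylenediamine (en, neutral), 2 pyridine (py, neutral). Ligand charge sum = -1.
With Sn in oxidation state +4, the complex ion is [Sn...]^3+.
Charge balance with iodide (-1) requires 1 complex ion per 3 iodide.

[Sn(acac)(en)(py)2]I3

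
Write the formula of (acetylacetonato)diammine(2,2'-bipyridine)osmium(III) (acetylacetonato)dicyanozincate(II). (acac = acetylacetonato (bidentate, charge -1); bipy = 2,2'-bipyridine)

Cation [Os…]: ligand charges -1, Os(III) ⇒ ion charge 2+.
Anion [Zn…]: ligand charges -3, Zn(II) ⇒ ion charge 1−.
One 2+ cation requires 2 of the 1− anion.

[Os(acac)(bipy)(NH3)2][Zn(acac)(CN)2]2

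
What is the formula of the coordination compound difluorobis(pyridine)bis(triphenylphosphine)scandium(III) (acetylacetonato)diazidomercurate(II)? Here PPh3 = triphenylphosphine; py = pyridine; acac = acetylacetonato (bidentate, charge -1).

[ScF2(PPh3)2(py)2][Hg(acac)(N3)2]

Cation [Sc…]: ligand charges -2, Sc(III) ⇒ ion charge 1+.
Anion [Hg…]: ligand charges -3, Hg(II) ⇒ ion charge 1−.
One 1+ cation balances one 1− anion.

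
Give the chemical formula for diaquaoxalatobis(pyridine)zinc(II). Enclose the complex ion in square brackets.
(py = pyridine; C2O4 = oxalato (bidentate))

Ligands: 2 aqua (H2O, neutral), 2 pyridine (py, neutral), 1 oxalato (C2O4, -2). Ligand charge sum = -2.
With Zn in oxidation state +2, the complex ion is [Zn...].

[Zn(C2O4)(H2O)2(py)2]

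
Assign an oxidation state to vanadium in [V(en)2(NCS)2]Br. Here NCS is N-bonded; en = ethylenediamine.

1 bromide outside the brackets (-1 each) → the complex ion is 1+.
Ligand charges: 2×NCS = -2; 2×en neutral; sum -2.
V + (-2) = 1+ ⇒ V is +3.

+3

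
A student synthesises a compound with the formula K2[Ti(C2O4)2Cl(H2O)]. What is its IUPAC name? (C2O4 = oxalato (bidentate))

potassium aquachlorodioxalatotitanate(III)

The 2 potassium counter-ions carry a total charge of +2, so each complex ion is 2−.
Ligand charges: 2×oxalato (-2 each), 1×aqua (neutral), 1×chloro (-1 each); total -5. So Ti + (-5) = 2−, giving Ti = +3.
The complex ion is anionic, so titanium takes the -ate form titanate(III).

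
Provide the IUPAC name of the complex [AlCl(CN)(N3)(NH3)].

There is no counter-ion, so the complex is neutral overall.
Ligand charges: 1×cyano (-1 each), 1×chloro (-1 each), 1×ammine (neutral), 1×azido (-1 each); total -3. So Al + (-3) = 0, giving Al = +3.
Ligands are named alphabetically: ammine before azido before chloro before cyano.

ammineazidochlorocyanoaluminium(III)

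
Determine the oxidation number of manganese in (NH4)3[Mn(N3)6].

3 ammonium outside the brackets (+1 each) → the complex ion is 3−.
Ligand charges: 6×N3 = -6; sum -6.
Mn + (-6) = 3− ⇒ Mn is +3.

+3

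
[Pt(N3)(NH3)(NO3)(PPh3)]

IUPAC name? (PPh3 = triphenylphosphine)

There is no counter-ion, so the complex is neutral overall.
Ligand charges: 1×ammine (neutral), 1×triphenylphosphine (neutral), 1×nitrato (-1 each), 1×azido (-1 each); total -2. So Pt + (-2) = 0, giving Pt = +2.
Ligands are named alphabetically: ammine before azido before nitrato before triphenylphosphine.

ammineazidonitrato(triphenylphosphine)platinum(II)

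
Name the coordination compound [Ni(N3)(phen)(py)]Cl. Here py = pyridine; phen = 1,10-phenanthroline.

azido(1,10-phenanthroline)(pyridine)nickel(II) chloride

The 1 chloride counter-ion carries a total charge of -1, so each complex ion is 1+.
Ligand charges: 1×pyridine (neutral), 1×azido (-1 each), 1×1,10-phenanthroline (neutral); total -1. So Ni + (-1) = 1+, giving Ni = +2.
Ligands are named alphabetically: azido before phenanthroline before pyridine.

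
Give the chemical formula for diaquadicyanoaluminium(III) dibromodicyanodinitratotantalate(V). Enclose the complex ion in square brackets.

[Al(CN)2(H2O)2][TaBr2(CN)2(NO3)2]

Cation [Al…]: ligand charges -2, Al(III) ⇒ ion charge 1+.
Anion [Ta…]: ligand charges -6, Ta(V) ⇒ ion charge 1−.
One 1+ cation balances one 1− anion.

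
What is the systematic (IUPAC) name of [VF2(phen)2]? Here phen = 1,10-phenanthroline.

difluorobis(1,10-phenanthroline)vanadium(II)

There is no counter-ion, so the complex is neutral overall.
Ligand charges: 2×fluoro (-1 each), 2×1,10-phenanthroline (neutral); total -2. So V + (-2) = 0, giving V = +2.
Ligands are named alphabetically: fluoro before phenanthroline.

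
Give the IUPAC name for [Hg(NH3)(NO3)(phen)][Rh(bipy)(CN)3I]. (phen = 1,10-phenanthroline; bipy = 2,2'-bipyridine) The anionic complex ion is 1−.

amminenitrato(1,10-phenanthroline)mercury(II) (2,2'-bipyridine)tricyanoiodorhodate(III)

Both ions are complex: the cation is named first with the plain metal name, the anion second with the -ate form; each ion's ligands are alphabetised independently.
The complex anion is given as 1−; its ligand charges sum to -4, so Rh = +3.
A 1:1 salt means the cation carries the equal and opposite charge, 1+.
Cation: ligand charges sum to -1; for the ion to be 1+, Hg = +2.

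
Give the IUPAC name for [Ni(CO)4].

There is no counter-ion, so the complex is neutral overall.
Ligand charges: 4×carbonyl (neutral); total 0. So Ni + (0) = 0, giving Ni = 0.

tetracarbonylnickel(0)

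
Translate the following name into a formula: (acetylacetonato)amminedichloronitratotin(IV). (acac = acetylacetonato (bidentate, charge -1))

[Sn(acac)Cl2(NH3)(NO3)]

Ligands: 2 chloro (Cl, -1), 1 acetylacetonato (acac, -1), 1 nitrato (NO3, -1), 1 ammine (NH3, neutral). Ligand charge sum = -4.
With Sn in oxidation state +4, the complex ion is [Sn...].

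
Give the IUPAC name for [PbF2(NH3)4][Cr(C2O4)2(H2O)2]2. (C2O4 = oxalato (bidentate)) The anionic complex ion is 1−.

Both ions are complex: the cation is named first with the plain metal name, the anion second with the -ate form; each ion's ligands are alphabetised independently.
The complex anion is given as 1−; its ligand charges sum to -4, so Cr = +3.
With 2 anions per cation, the cation must be 2×1 = 2+.
Cation: ligand charges sum to -2; for the ion to be 2+, Pb = +4.

tetraamminedifluorolead(IV) diaquadioxalatochromate(III)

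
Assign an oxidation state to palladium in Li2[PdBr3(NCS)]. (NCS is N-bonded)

2 lithium outside the brackets (+1 each) → the complex ion is 2−.
Ligand charges: 1×NCS = -1; 3×Br = -3; sum -4.
Pd + (-4) = 2− ⇒ Pd is +2.

+2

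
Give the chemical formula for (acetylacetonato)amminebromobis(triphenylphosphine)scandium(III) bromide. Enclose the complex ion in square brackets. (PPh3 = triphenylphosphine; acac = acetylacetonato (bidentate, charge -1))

Ligands: 2 triphenylphosphine (PPh3, neutral), 1 bromo (Br, -1), 1 ammine (NH3, neutral), 1 acetylacetonato (acac, -1). Ligand charge sum = -2.
With Sc in oxidation state +3, the complex ion is [Sc...]^1+.
Charge balance with bromide (-1) requires 1 complex ion per 1 bromide.

[Sc(acac)Br(NH3)(PPh3)2]Br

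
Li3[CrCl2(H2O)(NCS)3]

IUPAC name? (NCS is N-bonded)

The 3 lithium counter-ions carry a total charge of +3, so each complex ion is 3−.
Ligand charges: 3×isothiocyanato (-1 each), 1×aqua (neutral), 2×chloro (-1 each); total -5. So Cr + (-5) = 3−, giving Cr = +2.
Ligands are named alphabetically: aqua before chloro before isothiocyanato.
The complex ion is anionic, so chromium takes the -ate form chromate(II).

lithium aquadichlorotriisothiocyanatochromate(II)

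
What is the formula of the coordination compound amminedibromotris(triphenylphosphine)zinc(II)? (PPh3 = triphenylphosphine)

[ZnBr2(NH3)(PPh3)3]

Ligands: 3 triphenylphosphine (PPh3, neutral), 2 bromo (Br, -1), 1 ammine (NH3, neutral). Ligand charge sum = -2.
With Zn in oxidation state +2, the complex ion is [Zn...].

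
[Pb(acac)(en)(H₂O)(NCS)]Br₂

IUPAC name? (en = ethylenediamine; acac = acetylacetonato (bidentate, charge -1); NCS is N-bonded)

The 2 bromide counter-ions carry a total charge of -2, so each complex ion is 2+.
Ligand charges: 1×ethylenediamine (neutral), 1×aqua (neutral), 1×acetylacetonato (-1 each), 1×isothiocyanato (-1 each); total -2. So Pb + (-2) = 2+, giving Pb = +4.
Ligands are named alphabetically: acetylacetonato before aqua before ethylenediamine before isothiocyanato.

(acetylacetonato)aqua(ethylenediamine)isothiocyanatolead(IV) bromide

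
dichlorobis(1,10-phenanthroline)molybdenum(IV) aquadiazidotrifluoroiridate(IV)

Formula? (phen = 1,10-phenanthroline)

Cation [Mo…]: ligand charges -2, Mo(IV) ⇒ ion charge 2+.
Anion [Ir…]: ligand charges -5, Ir(IV) ⇒ ion charge 1−.
One 2+ cation requires 2 of the 1− anion.

[MoCl2(phen)2][IrF3(H2O)(N3)2]2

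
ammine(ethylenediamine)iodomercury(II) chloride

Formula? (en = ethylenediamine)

Ligands: 1 iodo (I, -1), 1 ethylenediamine (en, neutral), 1 ammine (NH3, neutral). Ligand charge sum = -1.
With Hg in oxidation state +2, the complex ion is [Hg...]^1+.
Charge balance with chloride (-1) requires 1 complex ion per 1 chloride.

[Hg(en)I(NH3)]Cl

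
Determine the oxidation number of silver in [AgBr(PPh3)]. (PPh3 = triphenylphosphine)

+1

No counter-ion: the bracketed complex is neutral.
Ligand charges: 1×Br = -1; 1×PPh3 neutral; sum -1.
Ag + (-1) = 0 ⇒ Ag is +1.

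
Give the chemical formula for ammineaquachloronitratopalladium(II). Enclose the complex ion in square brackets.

[PdCl(H2O)(NH3)(NO3)]

Ligands: 1 aqua (H2O, neutral), 1 nitrato (NO3, -1), 1 ammine (NH3, neutral), 1 chloro (Cl, -1). Ligand charge sum = -2.
With Pd in oxidation state +2, the complex ion is [Pd...].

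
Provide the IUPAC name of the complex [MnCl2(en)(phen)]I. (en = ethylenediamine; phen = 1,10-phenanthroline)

dichloro(ethylenediamine)(1,10-phenanthroline)manganese(III) iodide

The 1 iodide counter-ion carries a total charge of -1, so each complex ion is 1+.
Ligand charges: 1×ethylenediamine (neutral), 1×1,10-phenanthroline (neutral), 2×chloro (-1 each); total -2. So Mn + (-2) = 1+, giving Mn = +3.
Ligands are named alphabetically: chloro before ethylenediamine before phenanthroline.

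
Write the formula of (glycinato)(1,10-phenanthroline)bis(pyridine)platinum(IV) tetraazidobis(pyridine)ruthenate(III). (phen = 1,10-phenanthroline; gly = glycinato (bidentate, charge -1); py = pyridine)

[Pt(gly)(phen)(py)2][Ru(N3)4(py)2]3

Cation [Pt…]: ligand charges -1, Pt(IV) ⇒ ion charge 3+.
Anion [Ru…]: ligand charges -4, Ru(III) ⇒ ion charge 1−.
One 3+ cation requires 3 of the 1− anion.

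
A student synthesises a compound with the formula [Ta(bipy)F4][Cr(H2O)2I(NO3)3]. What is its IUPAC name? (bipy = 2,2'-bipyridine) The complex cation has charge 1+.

(2,2'-bipyridine)tetrafluorotantalum(V) diaquaiodotrinitratochromate(III)

The complex cation is given as 1+; its ligand charges sum to -4, so Ta = +5.
A 1:1 salt means the anion carries the equal and opposite charge, 1−.
Anion: ligand charges sum to -4; for the ion to be 1−, Cr = +3.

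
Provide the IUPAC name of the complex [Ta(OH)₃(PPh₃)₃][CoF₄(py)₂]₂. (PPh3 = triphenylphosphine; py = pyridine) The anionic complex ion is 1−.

trihydroxotris(triphenylphosphine)tantalum(V) tetrafluorobis(pyridine)cobaltate(III)

Both ions are complex: the cation is named first with the plain metal name, the anion second with the -ate form; each ion's ligands are alphabetised independently.
The complex anion is given as 1−; its ligand charges sum to -4, so Co = +3.
With 2 anions per cation, the cation must be 2×1 = 2+.
Cation: ligand charges sum to -3; for the ion to be 2+, Ta = +5.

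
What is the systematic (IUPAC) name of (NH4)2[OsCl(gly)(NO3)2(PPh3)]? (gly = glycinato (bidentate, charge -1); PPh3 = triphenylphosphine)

The 2 ammonium counter-ions carry a total charge of +2, so each complex ion is 2−.
Ligand charges: 2×nitrato (-1 each), 1×glycinato (-1 each), 1×triphenylphosphine (neutral), 1×chloro (-1 each); total -4. So Os + (-4) = 2−, giving Os = +2.
Ligands are named alphabetically: chloro before glycinato before nitrato before triphenylphosphine.
The complex ion is anionic, so osmium takes the -ate form osmate(II).

ammonium chloro(glycinato)dinitrato(triphenylphosphine)osmate(II)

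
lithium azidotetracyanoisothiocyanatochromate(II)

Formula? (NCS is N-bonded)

Li4[Cr(CN)4(N3)(NCS)]

Ligands: 1 isothiocyanato (NCS, -1), 1 azido (N3, -1), 4 cyano (CN, -1). Ligand charge sum = -6.
Charge balance with lithium (+1) requires 1 complex ion per 4 lithium.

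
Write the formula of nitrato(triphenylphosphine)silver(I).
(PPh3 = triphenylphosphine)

[Ag(NO3)(PPh3)]

Ligands: 1 nitrato (NO3, -1), 1 triphenylphosphine (PPh3, neutral). Ligand charge sum = -1.
With Ag in oxidation state +1, the complex ion is [Ag...].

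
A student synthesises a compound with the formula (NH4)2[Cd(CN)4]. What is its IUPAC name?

The 2 ammonium counter-ions carry a total charge of +2, so each complex ion is 2−.
Ligand charges: 4×cyano (-1 each); total -4. So Cd + (-4) = 2−, giving Cd = +2.
The complex ion is anionic, so cadmium takes the -ate form cadmate(II).

ammonium tetracyanocadmate(II)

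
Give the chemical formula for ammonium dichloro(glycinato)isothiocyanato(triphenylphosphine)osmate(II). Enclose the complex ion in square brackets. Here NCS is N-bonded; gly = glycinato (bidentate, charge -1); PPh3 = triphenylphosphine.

Ligands: 1 isothiocyanato (NCS, -1), 1 glycinato (gly, -1), 1 triphenylphosphine (PPh3, neutral), 2 chloro (Cl, -1). Ligand charge sum = -4.
With Os in oxidation state +2, the complex ion is [Os...]^2−.
Charge balance with ammonium (+1) requires 1 complex ion per 2 ammonium.

(NH4)2[OsCl2(gly)(NCS)(PPh3)]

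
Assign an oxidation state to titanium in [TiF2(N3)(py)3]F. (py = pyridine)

+4

1 fluoride outside the brackets (-1 each) → the complex ion is 1+.
Ligand charges: 2×F = -2; 1×N3 = -1; 3×py neutral; sum -3.
Ti + (-3) = 1+ ⇒ Ti is +4.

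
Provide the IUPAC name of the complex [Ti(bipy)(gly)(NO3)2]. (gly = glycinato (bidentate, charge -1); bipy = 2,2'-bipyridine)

There is no counter-ion, so the complex is neutral overall.
Ligand charges: 2×nitrato (-1 each), 1×glycinato (-1 each), 1×2,2'-bipyridine (neutral); total -3. So Ti + (-3) = 0, giving Ti = +3.
Ligands are named alphabetically: bipyridine before glycinato before nitrato.

(2,2'-bipyridine)(glycinato)dinitratotitanium(III)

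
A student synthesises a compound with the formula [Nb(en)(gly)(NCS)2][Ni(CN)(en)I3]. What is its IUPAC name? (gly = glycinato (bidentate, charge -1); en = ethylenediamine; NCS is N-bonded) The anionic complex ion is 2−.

(ethylenediamine)(glycinato)diisothiocyanatoniobium(V) cyano(ethylenediamine)triiodonickelate(II)

The complex anion is given as 2−; its ligand charges sum to -4, so Ni = +2.
A 1:1 salt means the cation carries the equal and opposite charge, 2+.
Cation: ligand charges sum to -3; for the ion to be 2+, Nb = +5.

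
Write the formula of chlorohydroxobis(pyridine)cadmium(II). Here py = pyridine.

[CdCl(OH)(py)2]

Ligands: 2 pyridine (py, neutral), 1 chloro (Cl, -1), 1 hydroxo (OH, -1). Ligand charge sum = -2.
With Cd in oxidation state +2, the complex ion is [Cd...].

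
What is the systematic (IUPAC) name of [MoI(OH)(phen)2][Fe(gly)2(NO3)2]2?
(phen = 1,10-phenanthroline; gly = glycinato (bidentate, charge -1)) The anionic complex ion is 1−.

Both ions are complex: the cation is named first with the plain metal name, the anion second with the -ate form; each ion's ligands are alphabetised independently.
The complex anion is given as 1−; its ligand charges sum to -4, so Fe = +3.
With 2 anions per cation, the cation must be 2×1 = 2+.
Cation: ligand charges sum to -2; for the ion to be 2+, Mo = +4.

hydroxoiodobis(1,10-phenanthroline)molybdenum(IV) bis(glycinato)dinitratoferrate(III)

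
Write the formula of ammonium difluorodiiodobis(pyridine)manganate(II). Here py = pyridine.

Ligands: 2 fluoro (F, -1), 2 iodo (I, -1), 2 pyridine (py, neutral). Ligand charge sum = -4.
With Mn in oxidation state +2, the complex ion is [Mn...]^2−.
Charge balance with ammonium (+1) requires 1 complex ion per 2 ammonium.

(NH4)2[MnF2I2(py)2]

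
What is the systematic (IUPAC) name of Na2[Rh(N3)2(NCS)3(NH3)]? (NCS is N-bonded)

sodium amminediazidotriisothiocyanatorhodate(III)

The 2 sodium counter-ions carry a total charge of +2, so each complex ion is 2−.
Ligand charges: 2×azido (-1 each), 3×isothiocyanato (-1 each), 1×ammine (neutral); total -5. So Rh + (-5) = 2−, giving Rh = +3.
Ligands are named alphabetically: ammine before azido before isothiocyanato.
The complex ion is anionic, so rhodium takes the -ate form rhodate(III).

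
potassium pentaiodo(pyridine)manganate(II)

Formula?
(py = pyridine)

K3[MnI5(py)]

Ligands: 1 pyridine (py, neutral), 5 iodo (I, -1). Ligand charge sum = -5.
With Mn in oxidation state +2, the complex ion is [Mn...]^3−.
Charge balance with potassium (+1) requires 1 complex ion per 3 potassium.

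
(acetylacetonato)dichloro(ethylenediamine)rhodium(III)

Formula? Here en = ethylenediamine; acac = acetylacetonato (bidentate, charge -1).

[Rh(acac)Cl2(en)]

Ligands: 1 ethylenediamine (en, neutral), 2 chloro (Cl, -1), 1 acetylacetonato (acac, -1). Ligand charge sum = -3.
With Rh in oxidation state +3, the complex ion is [Rh...].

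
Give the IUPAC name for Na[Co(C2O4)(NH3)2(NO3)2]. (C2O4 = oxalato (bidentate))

The 1 sodium counter-ion carries a total charge of +1, so each complex ion is 1−.
Ligand charges: 1×oxalato (-2 each), 2×nitrato (-1 each), 2×ammine (neutral); total -4. So Co + (-4) = 1−, giving Co = +3.
The complex ion is anionic, so cobalt takes the -ate form cobaltate(III).

sodium diamminedinitratooxalatocobaltate(III)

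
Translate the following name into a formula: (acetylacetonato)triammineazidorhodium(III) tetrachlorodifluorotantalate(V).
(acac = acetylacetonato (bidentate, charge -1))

[Rh(acac)(N3)(NH3)3][TaCl4F2]

Cation [Rh…]: ligand charges -2, Rh(III) ⇒ ion charge 1+.
Anion [Ta…]: ligand charges -6, Ta(V) ⇒ ion charge 1−.
One 1+ cation balances one 1− anion.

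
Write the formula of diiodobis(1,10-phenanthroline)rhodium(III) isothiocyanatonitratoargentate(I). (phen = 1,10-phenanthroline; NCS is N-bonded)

Cation [Rh…]: ligand charges -2, Rh(III) ⇒ ion charge 1+.
Anion [Ag…]: ligand charges -2, Ag(I) ⇒ ion charge 1−.
One 1+ cation balances one 1− anion.

[RhI2(phen)2][Ag(NCS)(NO3)]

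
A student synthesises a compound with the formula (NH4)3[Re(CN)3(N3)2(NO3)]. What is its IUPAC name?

The 3 ammonium counter-ions carry a total charge of +3, so each complex ion is 3−.
Ligand charges: 3×cyano (-1 each), 2×azido (-1 each), 1×nitrato (-1 each); total -6. So Re + (-6) = 3−, giving Re = +3.
Ligands are named alphabetically: azido before cyano before nitrato.
The complex ion is anionic, so rhenium takes the -ate form rhenate(III).

ammonium diazidotricyanonitratorhenate(III)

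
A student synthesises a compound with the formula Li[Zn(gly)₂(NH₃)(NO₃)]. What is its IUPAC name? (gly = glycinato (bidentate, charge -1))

The 1 lithium counter-ion carries a total charge of +1, so each complex ion is 1−.
Ligand charges: 2×glycinato (-1 each), 1×nitrato (-1 each), 1×ammine (neutral); total -3. So Zn + (-3) = 1−, giving Zn = +2.
Ligands are named alphabetically: ammine before glycinato before nitrato.
The complex ion is anionic, so zinc takes the -ate form zincate(II).

lithium amminebis(glycinato)nitratozincate(II)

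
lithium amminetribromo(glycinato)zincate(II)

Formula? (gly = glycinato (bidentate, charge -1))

Li2[ZnBr3(gly)(NH3)]

Ligands: 1 ammine (NH3, neutral), 3 bromo (Br, -1), 1 glycinato (gly, -1). Ligand charge sum = -4.
With Zn in oxidation state +2, the complex ion is [Zn...]^2−.
Charge balance with lithium (+1) requires 1 complex ion per 2 lithium.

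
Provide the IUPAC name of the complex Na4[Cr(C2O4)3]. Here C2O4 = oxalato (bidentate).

sodium trioxalatochromate(II)

The 4 sodium counter-ions carry a total charge of +4, so each complex ion is 4−.
Ligand charges: 3×oxalato (-2 each); total -6. So Cr + (-6) = 4−, giving Cr = +2.
The complex ion is anionic, so chromium takes the -ate form chromate(II).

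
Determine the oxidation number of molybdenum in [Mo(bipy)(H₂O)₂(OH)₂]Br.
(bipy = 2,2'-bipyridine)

+3

1 bromide outside the brackets (-1 each) → the complex ion is 1+.
Ligand charges: 1×bipy neutral; 2×OH = -2; 2×H2O neutral; sum -2.
Mo + (-2) = 1+ ⇒ Mo is +3.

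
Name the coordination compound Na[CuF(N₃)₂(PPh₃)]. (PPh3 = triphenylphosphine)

sodium diazidofluoro(triphenylphosphine)cuprate(II)

The 1 sodium counter-ion carries a total charge of +1, so each complex ion is 1−.
Ligand charges: 1×triphenylphosphine (neutral), 1×fluoro (-1 each), 2×azido (-1 each); total -3. So Cu + (-3) = 1−, giving Cu = +2.
The complex ion is anionic, so copper takes the -ate form cuprate(II).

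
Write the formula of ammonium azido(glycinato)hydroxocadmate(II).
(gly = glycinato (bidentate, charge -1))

Ligands: 1 azido (N3, -1), 1 glycinato (gly, -1), 1 hydroxo (OH, -1). Ligand charge sum = -3.
With Cd in oxidation state +2, the complex ion is [Cd...]^1−.
Charge balance with ammonium (+1) requires 1 complex ion per 1 ammonium.

NH4[Cd(gly)(N3)(OH)]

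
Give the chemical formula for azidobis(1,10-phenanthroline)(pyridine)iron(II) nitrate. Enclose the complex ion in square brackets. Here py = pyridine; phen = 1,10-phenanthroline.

Ligands: 1 pyridine (py, neutral), 2 1,10-phenanthroline (phen, neutral), 1 azido (N3, -1). Ligand charge sum = -1.
With Fe in oxidation state +2, the complex ion is [Fe...]^1+.
Charge balance with nitrate (-1) requires 1 complex ion per 1 nitrate.

[Fe(N3)(phen)2(py)]NO3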